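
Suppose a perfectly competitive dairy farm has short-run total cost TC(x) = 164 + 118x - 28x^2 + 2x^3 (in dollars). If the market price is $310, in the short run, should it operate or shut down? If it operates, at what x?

Produce at x = 12

Variable cost is VC = 118x - 28x^2 + 2x^3, so AVC = VC/x = 118 - 28x + 2x^2 and MC = dTC/dx = 118 - 56x + 6x^2.
AVC hits its minimum where MC = AVC, at x = 7, giving min AVC = 118 - 28·7 + 2·7^2 = $20.
Because $310 ≥ $20, revenue can cover variable cost; the firm operates.
P = MC gives -192 - 56x + 6x^2 = 0, with roots -8/3 and 12. Take the larger (rising MC): x* = 12.
Check: AVC at x = 12 is $70 ≤ P, so revenue covers variable cost.
Profit = P·x − TC = 310·12 − 1004 = $2716.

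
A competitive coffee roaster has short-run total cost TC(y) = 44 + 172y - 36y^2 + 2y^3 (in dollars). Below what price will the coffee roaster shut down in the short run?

$10 per unit

The firm shuts down when price falls below the minimum of average variable cost. AVC = VC/y = 172 - 36y + 2y^2.
At the minimum of AVC, MC = AVC. MC = 172 - 72y + 6y^2; setting MC = AVC gives 4y^2 - 36y = 0, so y = 9. min AVC = 10.
The firm shuts down for any P below $10.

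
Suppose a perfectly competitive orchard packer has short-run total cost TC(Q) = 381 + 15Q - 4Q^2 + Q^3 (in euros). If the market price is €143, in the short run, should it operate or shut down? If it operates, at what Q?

Produce at Q = 8

From TC, MC = TC'(Q) = 15 - 8Q + 3Q^2 and AVC = VC/Q = 15 - 4Q + Q^2.
The AVC parabola has its vertex at Q = 4/2 = 2, where AVC = 15 - 4·2 + 2^2 = €11.
Because €143 ≥ €11, revenue can cover variable cost; the firm operates.
Solving P = MC: -128 - 8Q + 3Q^2 = 0 ⇒ Q = -16/3 or 8. On the upward-sloping branch, Q* = 8.
Check: AVC at Q = 8 is €47 ≤ P, so revenue covers variable cost.
Profit = P·Q − TC = 143·8 − 757 = €387.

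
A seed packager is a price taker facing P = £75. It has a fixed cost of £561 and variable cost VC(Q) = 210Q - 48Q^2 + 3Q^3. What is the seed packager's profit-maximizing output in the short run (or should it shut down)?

Produce at Q = 9

Variable cost is VC = 210Q - 48Q^2 + 3Q^3, so AVC = VC/Q = 210 - 48Q + 3Q^2 and MC = dTC/dQ = 210 - 96Q + 9Q^2.
AVC is minimized where dAVC/dQ = -48 + 6Q = 0, at Q = 8; min AVC = 210 - 48·8 + 3·8^2 = £18.
Since P = £75 ≥ min AVC = £18, price covers variable cost and the firm should produce.
P = MC gives 135 - 96Q + 9Q^2 = 0, with roots 5/3 and 9. Take the larger (rising MC): Q* = 9.
Check: AVC at Q = 9 is £21 ≤ P, so revenue covers variable cost.
Profit = P·Q − TC = 75·9 − 750 = -£75, a loss, but smaller than the £561 fixed cost the firm would lose by shutting down.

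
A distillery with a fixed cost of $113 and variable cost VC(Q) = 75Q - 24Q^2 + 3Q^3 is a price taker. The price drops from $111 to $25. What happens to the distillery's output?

MC = 75 - 48Q + 9Q^2; the shutdown threshold is min AVC = $27 (at Q = 4).
With P = $111 above the shutdown price, P = MC gives Q = 6.
At P = $25 < min AVC = $27, price no longer covers variable cost at any output, so the firm shuts down: Q = 0.

Output falls from 6 to 0 (the firm shuts down)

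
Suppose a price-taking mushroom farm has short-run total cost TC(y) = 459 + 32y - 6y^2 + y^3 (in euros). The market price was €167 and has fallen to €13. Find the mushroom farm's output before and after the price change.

Output falls from 9 to 0 (the firm shuts down)

MC = 32 - 12y + 3y^2; the shutdown threshold is min AVC = €23 (at y = 3).
With P = €167 above the shutdown price, P = MC gives y = 9.
At P = €13 < min AVC = €23, price no longer covers variable cost at any output, so the firm shuts down: y = 0.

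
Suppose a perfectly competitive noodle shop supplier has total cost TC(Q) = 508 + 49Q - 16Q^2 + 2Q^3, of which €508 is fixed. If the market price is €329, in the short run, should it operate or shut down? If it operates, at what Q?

Produce at Q = 10

From TC, MC = TC'(Q) = 49 - 32Q + 6Q^2 and AVC = VC/Q = 49 - 16Q + 2Q^2.
AVC hits its minimum where MC = AVC, at Q = 4, giving min AVC = 49 - 16·4 + 2·4^2 = €17.
Since P = €329 ≥ min AVC = €17, price covers variable cost and the firm should produce.
Set P = MC: 329 = 49 - 32Q + 6Q^2 → -280 - 32Q + 6Q^2 = 0. The roots are Q = -14/3 and Q = 10; the profit-maximizing output is on the rising part of MC, so Q* = 10.
Check: AVC at Q = 10 is €89 ≤ P, so revenue covers variable cost.
Profit = P·Q − TC = 329·10 − 1398 = €1892.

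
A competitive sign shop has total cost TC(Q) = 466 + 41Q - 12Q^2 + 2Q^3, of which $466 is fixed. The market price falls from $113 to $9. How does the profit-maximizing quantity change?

Output falls from 6 to 0 (the firm shuts down)

MC = 41 - 24Q + 6Q^2; the shutdown threshold is min AVC = $23 (at Q = 3).
At P = $113 ≥ min AVC, set P = MC on the rising branch: Q = 6.
At P = $9 < min AVC = $23, price no longer covers variable cost at any output, so the firm shuts down: Q = 0.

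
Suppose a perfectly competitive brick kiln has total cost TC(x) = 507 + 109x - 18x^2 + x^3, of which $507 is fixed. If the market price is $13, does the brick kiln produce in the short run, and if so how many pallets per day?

Shut down

From TC, MC = TC'(x) = 109 - 36x + 3x^2 and AVC = VC/x = 109 - 18x + x^2.
AVC is minimized where dAVC/dx = -18 + 2x = 0, at x = 9; min AVC = 109 - 18·9 + 9^2 = $28.
With P < min AVC ($13 < $28), every unit sold adds to the loss.
The firm minimizes its loss by shutting down and losing only its fixed cost of $507.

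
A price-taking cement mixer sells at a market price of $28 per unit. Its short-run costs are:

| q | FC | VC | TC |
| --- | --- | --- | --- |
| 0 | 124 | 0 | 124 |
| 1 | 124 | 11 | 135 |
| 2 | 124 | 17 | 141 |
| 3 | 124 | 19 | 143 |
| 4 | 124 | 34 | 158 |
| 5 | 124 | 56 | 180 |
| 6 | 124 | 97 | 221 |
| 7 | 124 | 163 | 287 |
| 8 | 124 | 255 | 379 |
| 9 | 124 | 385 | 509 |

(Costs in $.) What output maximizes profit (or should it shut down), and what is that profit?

q = 5; profit = -$40

Profit at each row (π = 28q − TC): q=0: -124; q=1: -107; q=2: -85; q=3: -59; q=4: -46; q=5: -40; q=6: -53; q=7: -91; q=8: -155; q=9: -257.
Profit is maximized at q = 5. AVC there is 56/5 = $11.20 ≤ P, so producing beats shutting down (which would give -$124).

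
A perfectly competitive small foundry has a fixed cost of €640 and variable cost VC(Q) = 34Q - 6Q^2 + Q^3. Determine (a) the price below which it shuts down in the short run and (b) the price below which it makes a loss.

Shutdown price = €25; break-even price = €130

Shutdown price = min AVC. AVC = 34 - 6Q + Q^2, with vertex at Q = 3 and minimum €25.
ATC = 640/Q + 34 - 6Q + Q^2. Setting dATC/dQ = −640/Q^2 − 6 + 2Q = 0 gives Q = 8 (since 2·8^3 − 6·8^2 = 640).
min ATC = 640/8 + 34 − 6·8 + 8^2 = €130. That is the break-even price.
Between these two prices the firm operates at a loss; above €130 it earns a profit.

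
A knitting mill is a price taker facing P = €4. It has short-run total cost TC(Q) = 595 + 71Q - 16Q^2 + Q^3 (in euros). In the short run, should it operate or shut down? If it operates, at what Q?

Shut down

Strip out fixed cost: VC = 71Q - 16Q^2 + Q^3. Then AVC = 71 - 16Q + Q^2 and MC = 71 - 32Q + 3Q^2.
AVC is minimized where dAVC/dQ = -16 + 2Q = 0, at Q = 8; min AVC = 71 - 16·8 + 8^2 = €7.
P = €4 lies below min AVC = €7; no output level covers variable cost.
The firm minimizes its loss by shutting down and losing only its fixed cost of €595.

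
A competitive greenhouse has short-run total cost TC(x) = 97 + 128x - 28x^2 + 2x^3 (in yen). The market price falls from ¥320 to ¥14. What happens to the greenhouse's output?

Output falls from 12 to 0 (the firm shuts down)

MC = 128 - 56x + 6x^2; the shutdown threshold is min AVC = ¥30 (at x = 7).
At P = ¥320 ≥ min AVC, set P = MC on the rising branch: x = 12.
At P = ¥14 < min AVC = ¥30, price no longer covers variable cost at any output, so the firm shuts down: x = 0.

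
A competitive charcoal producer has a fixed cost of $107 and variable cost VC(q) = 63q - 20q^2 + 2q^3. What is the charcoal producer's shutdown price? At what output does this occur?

$13 per unit, at q = 5

The firm shuts down when price falls below the minimum of average variable cost. AVC = VC/q = 63 - 20q + 2q^2.
At the minimum of AVC, MC = AVC. MC = 63 - 40q + 6q^2; setting MC = AVC gives 4q^2 - 20q = 0, so q = 5. min AVC = 13.
So the shutdown price is $13.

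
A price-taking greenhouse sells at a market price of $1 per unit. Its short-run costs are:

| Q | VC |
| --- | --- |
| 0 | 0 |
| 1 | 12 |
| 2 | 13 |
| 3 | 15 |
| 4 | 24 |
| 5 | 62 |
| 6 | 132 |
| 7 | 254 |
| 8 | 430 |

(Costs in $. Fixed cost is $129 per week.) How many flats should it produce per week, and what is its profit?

Q = 0 (shut down); profit = -$129

Compute π = P·Q − TC at each output: Q=0: -129; Q=1: -140; Q=2: -140; Q=3: -141; Q=4: -149; Q=5: -186; Q=6: -255; Q=7: -376; Q=8: -551.
Profit is highest at Q = 0. Equivalently, the lowest AVC in the table is 15/3 ≈ $5 at Q = 3, and P = $1 falls below it — price never covers variable cost, so the firm shuts down and loses only its fixed cost.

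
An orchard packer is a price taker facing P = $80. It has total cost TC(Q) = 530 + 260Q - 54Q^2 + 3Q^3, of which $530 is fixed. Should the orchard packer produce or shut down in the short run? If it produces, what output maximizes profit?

Produce at Q = 10

From TC, MC = TC'(Q) = 260 - 108Q + 9Q^2 and AVC = VC/Q = 260 - 54Q + 3Q^2.
The AVC parabola has its vertex at Q = 54/6 = 9, where AVC = 260 - 54·9 + 3·9^2 = $17.
P = $80 exceeds min AVC = $17, so the firm stays open.
Set P = MC: 80 = 260 - 108Q + 9Q^2 → 180 - 108Q + 9Q^2 = 0. The roots are Q = 2 and Q = 10; the profit-maximizing output is on the rising part of MC, so Q* = 10.
Check: AVC at Q = 10 is $20 ≤ P, so revenue covers variable cost.
Profit = P·Q − TC = 80·10 − 730 = $70.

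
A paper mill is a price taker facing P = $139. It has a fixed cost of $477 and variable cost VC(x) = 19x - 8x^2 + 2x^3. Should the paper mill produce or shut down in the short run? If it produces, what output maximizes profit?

Produce at x = 6

Strip out fixed cost: VC = 19x - 8x^2 + 2x^3. Then AVC = 19 - 8x + 2x^2 and MC = 19 - 16x + 6x^2.
AVC hits its minimum where MC = AVC, at x = 2, giving min AVC = 19 - 8·2 + 2·2^2 = $11.
Since P = $139 ≥ min AVC = $11, price covers variable cost and the firm should produce.
Solving P = MC: -120 - 16x + 6x^2 = 0 ⇒ x = -10/3 or 6. On the upward-sloping branch, x* = 6.
Check: AVC at x = 6 is $43 ≤ P, so revenue covers variable cost.
Profit = P·x − TC = 139·6 − 735 = $99.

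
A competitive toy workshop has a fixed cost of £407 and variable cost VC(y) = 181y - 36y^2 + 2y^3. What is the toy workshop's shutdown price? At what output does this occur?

Short-run supply begins at min AVC. From VC = 181y - 36y^2 + 2y^3, AVC = 181 - 36y + 2y^2.
At the minimum of AVC, MC = AVC. MC = 181 - 72y + 6y^2; setting MC = AVC gives 4y^2 - 36y = 0, so y = 9. min AVC = 19.
For P < £19 the firm produces nothing.

£19 per unit, at y = 9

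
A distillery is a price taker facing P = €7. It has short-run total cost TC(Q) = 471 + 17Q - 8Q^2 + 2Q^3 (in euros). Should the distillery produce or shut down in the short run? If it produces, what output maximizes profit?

Shut down

Variable cost is VC = 17Q - 8Q^2 + 2Q^3, so AVC = VC/Q = 17 - 8Q + 2Q^2 and MC = dTC/dQ = 17 - 16Q + 6Q^2.
AVC hits its minimum where MC = AVC, at Q = 2, giving min AVC = 17 - 8·2 + 2·2^2 = €9.
With P < min AVC (€7 < €9), every unit sold adds to the loss.
Best response: produce nothing and absorb the €471 fixed cost.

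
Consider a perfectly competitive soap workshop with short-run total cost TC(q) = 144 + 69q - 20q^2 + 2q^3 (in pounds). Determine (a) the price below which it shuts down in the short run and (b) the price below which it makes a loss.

AVC = 69 - 20q + 2q^2; minimized at q = 5, giving min AVC = £19. That is the shutdown price.
ATC = 144/q + 69 - 20q + 2q^2. Setting dATC/dq = −144/q^2 − 20 + 4q = 0 gives q = 6 (since 4·6^3 − 20·6^2 = 144).
min ATC = 144/6 + 69 − 20·6 + 2·6^2 = £45. That is the break-even price.
For £19 ≤ P < £45 the firm produces at a loss; below £19 it shuts down.

Shutdown price = £19; break-even price = £45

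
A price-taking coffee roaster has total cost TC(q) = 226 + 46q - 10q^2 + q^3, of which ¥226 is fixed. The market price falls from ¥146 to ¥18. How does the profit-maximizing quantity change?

MC = 46 - 20q + 3q^2; the shutdown threshold is min AVC = ¥21 (at q = 5).
At P = ¥146 ≥ min AVC, set P = MC on the rising branch: q = 10.
At P = ¥18 < min AVC = ¥21, price no longer covers variable cost at any output, so the firm shuts down: q = 0.

Output falls from 10 to 0 (the firm shuts down)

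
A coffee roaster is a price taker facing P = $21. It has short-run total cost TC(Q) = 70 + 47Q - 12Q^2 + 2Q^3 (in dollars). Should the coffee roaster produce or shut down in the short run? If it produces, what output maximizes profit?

Strip out fixed cost: VC = 47Q - 12Q^2 + 2Q^3. Then AVC = 47 - 12Q + 2Q^2 and MC = 47 - 24Q + 6Q^2.
The AVC parabola has its vertex at Q = 12/4 = 3, where AVC = 47 - 12·3 + 2·3^2 = $29.
Since P = $21 < min AVC = $29, price fails to cover variable cost at any output.
The firm minimizes its loss by shutting down and losing only its fixed cost of $70.

Shut down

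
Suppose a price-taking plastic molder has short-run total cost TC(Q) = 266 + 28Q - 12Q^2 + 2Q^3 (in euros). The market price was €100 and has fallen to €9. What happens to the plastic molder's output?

Output falls from 6 to 0 (the firm shuts down)

MC = 28 - 24Q + 6Q^2; the shutdown threshold is min AVC = €10 (at Q = 3).
With P = €100 above the shutdown price, P = MC gives Q = 6.
At P = €9 < min AVC = €10, price no longer covers variable cost at any output, so the firm shuts down: Q = 0.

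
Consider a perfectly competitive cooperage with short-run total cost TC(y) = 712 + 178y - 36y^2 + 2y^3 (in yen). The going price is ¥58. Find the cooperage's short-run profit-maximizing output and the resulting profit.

Profit = -¥312 at y = 10

AVC = 178 - 36y + 2y^2 has its minimum ¥16 at y = 9; price ¥58 clears that bar, so the firm operates.
MC = 178 - 72y + 6y^2. Setting P = MC and taking the root on the rising branch gives y* = 10.
TR = 58·10 = 580. TC = 712 + 180 = 892. Profit = 580 − 892 = -¥312.
Shutting down would mean losing the fixed cost of ¥712, so operating at a loss of ¥312 is better by ¥400.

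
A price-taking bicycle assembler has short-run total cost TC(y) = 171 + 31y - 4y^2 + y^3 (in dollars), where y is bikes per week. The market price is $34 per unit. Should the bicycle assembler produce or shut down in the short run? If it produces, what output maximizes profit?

Produce at y = 3

Variable cost is VC = 31y - 4y^2 + y^3, so AVC = VC/y = 31 - 4y + y^2 and MC = dTC/dy = 31 - 8y + 3y^2.
AVC is minimized where dAVC/dy = -4 + 2y = 0, at y = 2; min AVC = 31 - 4·2 + 2^2 = $27.
P = $34 exceeds min AVC = $27, so the firm stays open.
Set P = MC: 34 = 31 - 8y + 3y^2 → -3 - 8y + 3y^2 = 0. The roots are y = -1/3 and y = 3; the profit-maximizing output is on the rising part of MC, so y* = 3.
Check: AVC at y = 3 is $28 ≤ P, so revenue covers variable cost.
Profit = P·y − TC = 34·3 − 255 = -$153, a loss, but smaller than the $171 fixed cost the firm would lose by shutting down.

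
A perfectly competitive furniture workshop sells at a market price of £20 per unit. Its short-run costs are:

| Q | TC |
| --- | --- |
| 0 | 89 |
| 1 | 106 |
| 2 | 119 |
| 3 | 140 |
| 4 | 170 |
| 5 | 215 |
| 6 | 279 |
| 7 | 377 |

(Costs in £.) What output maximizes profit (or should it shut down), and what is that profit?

Tabulate TR − TC: Q=0: -89; Q=1: -86; Q=2: -79; Q=3: -80; Q=4: -90; Q=5: -115; Q=6: -159; Q=7: -237.
Profit is maximized at Q = 2. AVC there is 30/2 = £15 ≤ P, so producing beats shutting down (which would give -£89).

Q = 2; profit = -£79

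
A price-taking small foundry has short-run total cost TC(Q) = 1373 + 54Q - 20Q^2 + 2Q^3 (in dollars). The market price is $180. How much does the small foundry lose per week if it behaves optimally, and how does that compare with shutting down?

Profit = -$77 at Q = 9

AVC = 54 - 20Q + 2Q^2 has its minimum $4 at Q = 5; price $180 clears that bar, so the firm operates.
With MC = 54 - 40Q + 6Q^2, P = MC on the upward-sloping part at Q* = 9.
TR = 180·9 = 1620. TC = 1373 + 324 = 1697. Profit = 1620 − 1697 = -$77.
That loss of $77 beats the $1373 the firm would lose by shutting down; producing recovers $1296 of fixed cost.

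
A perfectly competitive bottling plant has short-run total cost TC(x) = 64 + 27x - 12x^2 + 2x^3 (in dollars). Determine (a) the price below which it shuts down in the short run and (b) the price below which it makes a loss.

Shutdown price = $9; break-even price = $27

AVC = 27 - 12x + 2x^2; minimized at x = 3, giving min AVC = $9. That is the shutdown price.
ATC = 64/x + 27 - 12x + 2x^2. Setting dATC/dx = −64/x^2 − 12 + 4x = 0 gives x = 4 (since 4·4^3 − 12·4^2 = 64).
min ATC = 64/4 + 27 − 12·4 + 2·4^2 = $27. That is the break-even price.
For $9 ≤ P < $27 the firm produces at a loss; below $9 it shuts down.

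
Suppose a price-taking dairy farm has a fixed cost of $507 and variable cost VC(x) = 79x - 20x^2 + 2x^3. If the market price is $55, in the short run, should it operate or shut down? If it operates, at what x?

Produce at x = 6

From TC, MC = TC'(x) = 79 - 40x + 6x^2 and AVC = VC/x = 79 - 20x + 2x^2.
The AVC parabola has its vertex at x = 20/4 = 5, where AVC = 79 - 20·5 + 2·5^2 = $29.
Because $55 ≥ $29, revenue can cover variable cost; the firm operates.
Set P = MC: 55 = 79 - 40x + 6x^2 → 24 - 40x + 6x^2 = 0. The roots are x = 2/3 and x = 6; the profit-maximizing output is on the rising part of MC, so x* = 6.
Check: AVC at x = 6 is $31 ≤ P, so revenue covers variable cost.
Profit = P·x − TC = 55·6 − 693 = -$363, a loss, but smaller than the $507 fixed cost the firm would lose by shutting down.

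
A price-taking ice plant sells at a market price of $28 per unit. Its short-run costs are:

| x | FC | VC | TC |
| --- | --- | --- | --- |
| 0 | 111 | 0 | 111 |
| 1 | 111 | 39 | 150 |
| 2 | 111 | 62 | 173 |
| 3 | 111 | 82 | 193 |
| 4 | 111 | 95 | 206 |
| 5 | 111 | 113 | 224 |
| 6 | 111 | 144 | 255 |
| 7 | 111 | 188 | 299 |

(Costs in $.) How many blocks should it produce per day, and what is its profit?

Tabulate TR − TC: x=0: -111; x=1: -122; x=2: -117; x=3: -109; x=4: -94; x=5: -84; x=6: -87; x=7: -103.
Profit is maximized at x = 5. AVC there is 113/5 = $22.60 ≤ P, so producing beats shutting down (which would give -$111).

x = 5; profit = -$84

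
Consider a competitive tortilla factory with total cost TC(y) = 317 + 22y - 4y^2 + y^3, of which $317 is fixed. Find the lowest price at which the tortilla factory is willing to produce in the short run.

$18 per unit

The firm shuts down when price falls below the minimum of average variable cost. AVC = VC/y = 22 - 4y + y^2.
dAVC/dy = -4 + 2y = 0 gives y = 2. min AVC = 22 - 4·2 + 2^2 = 18.
The firm shuts down for any P below $18.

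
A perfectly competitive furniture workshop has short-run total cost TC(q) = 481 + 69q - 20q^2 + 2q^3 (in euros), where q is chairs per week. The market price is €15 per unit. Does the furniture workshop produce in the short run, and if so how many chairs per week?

Shut down

Variable cost is VC = 69q - 20q^2 + 2q^3, so AVC = VC/q = 69 - 20q + 2q^2 and MC = dTC/dq = 69 - 40q + 6q^2.
The AVC parabola has its vertex at q = 20/4 = 5, where AVC = 69 - 20·5 + 2·5^2 = €19.
With P < min AVC (€15 < €19), every unit sold adds to the loss.
Shutting down limits the loss to fixed cost, €481.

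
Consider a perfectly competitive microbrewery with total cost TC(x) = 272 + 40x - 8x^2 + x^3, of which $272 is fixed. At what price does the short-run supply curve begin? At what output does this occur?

The shutdown price is the minimum of AVC. VC = 40x - 8x^2 + x^3, so AVC = 40 - 8x + x^2.
At the minimum of AVC, MC = AVC. MC = 40 - 16x + 3x^2; setting MC = AVC gives 2x^2 - 8x = 0, so x = 4. min AVC = 24.
The firm shuts down for any P below $24.

$24 per unit, at x = 4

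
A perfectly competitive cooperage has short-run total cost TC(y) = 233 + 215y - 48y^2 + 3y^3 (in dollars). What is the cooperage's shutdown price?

The shutdown price is the minimum of AVC. VC = 215y - 48y^2 + 3y^3, so AVC = 215 - 48y + 3y^2.
At the minimum of AVC, MC = AVC. MC = 215 - 96y + 9y^2; setting MC = AVC gives 6y^2 - 48y = 0, so y = 8. min AVC = 23.
The firm shuts down for any P below $23.

$23 per unit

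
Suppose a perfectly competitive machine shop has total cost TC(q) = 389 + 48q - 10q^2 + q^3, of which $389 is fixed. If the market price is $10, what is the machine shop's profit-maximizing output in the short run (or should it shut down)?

Shut down

Strip out fixed cost: VC = 48q - 10q^2 + q^3. Then AVC = 48 - 10q + q^2 and MC = 48 - 20q + 3q^2.
The AVC parabola has its vertex at q = 10/2 = 5, where AVC = 48 - 10·5 + 5^2 = $23.
P = $10 lies below min AVC = $23; no output level covers variable cost.
Shutting down limits the loss to fixed cost, $389.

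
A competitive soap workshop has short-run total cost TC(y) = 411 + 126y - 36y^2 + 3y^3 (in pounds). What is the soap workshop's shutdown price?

£18 per unit

The firm shuts down when price falls below the minimum of average variable cost. AVC = VC/y = 126 - 36y + 3y^2.
At the minimum of AVC, MC = AVC. MC = 126 - 72y + 9y^2; setting MC = AVC gives 6y^2 - 36y = 0, so y = 6. min AVC = 18.
So the shutdown price is £18.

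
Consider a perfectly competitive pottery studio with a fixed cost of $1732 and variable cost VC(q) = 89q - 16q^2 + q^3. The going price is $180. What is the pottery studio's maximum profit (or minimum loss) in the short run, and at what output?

AVC = 89 - 16q + q^2 has its minimum $25 at q = 8; price $180 clears that bar, so the firm operates.
With MC = 89 - 32q + 3q^2, P = MC on the upward-sloping part at q* = 13.
TR = 180·13 = 2340. TC = 1732 + 650 = 2382. Profit = 2340 − 2382 = -$42.
Shutting down would mean losing the fixed cost of $1732, so operating at a loss of $42 is better by $1690.

Profit = -$42 at q = 13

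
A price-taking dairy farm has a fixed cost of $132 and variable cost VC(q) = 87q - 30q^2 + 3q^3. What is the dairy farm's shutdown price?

$12 per unit

The shutdown price is the minimum of AVC. VC = 87q - 30q^2 + 3q^3, so AVC = 87 - 30q + 3q^2.
At the minimum of AVC, MC = AVC. MC = 87 - 60q + 9q^2; setting MC = AVC gives 6q^2 - 30q = 0, so q = 5. min AVC = 12.
The firm shuts down for any P below $12.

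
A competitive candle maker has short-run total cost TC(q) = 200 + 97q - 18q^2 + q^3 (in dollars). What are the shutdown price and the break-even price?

AVC = 97 - 18q + q^2; minimized at q = 9, giving min AVC = $16. That is the shutdown price.
ATC = 200/q + 97 - 18q + q^2. Setting dATC/dq = −200/q^2 − 18 + 2q = 0 gives q = 10 (since 2·10^3 − 18·10^2 = 200).
min ATC = 200/10 + 97 − 18·10 + 10^2 = $37. That is the break-even price.
Between these two prices the firm operates at a loss; above $37 it earns a profit.

Shutdown price = $16; break-even price = $37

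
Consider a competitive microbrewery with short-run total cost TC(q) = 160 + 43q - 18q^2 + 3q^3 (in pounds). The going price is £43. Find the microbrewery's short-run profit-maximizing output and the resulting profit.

AVC = 43 - 18q + 3q^2 has its minimum £16 at q = 3; price £43 clears that bar, so the firm operates.
MC = 43 - 36q + 9q^2. Setting P = MC and taking the root on the rising branch gives q* = 4.
TR = 43·4 = 172. TC = 160 + 76 = 236. Profit = 172 − 236 = -£64.
Shutting down would mean losing the fixed cost of £160, so operating at a loss of £64 is better by £96.

Profit = -£64 at q = 4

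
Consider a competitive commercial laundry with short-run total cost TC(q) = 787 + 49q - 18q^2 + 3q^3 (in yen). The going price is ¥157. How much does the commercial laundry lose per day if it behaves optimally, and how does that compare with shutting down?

Profit = -¥139 at q = 6

AVC = 49 - 18q + 3q^2; min AVC = ¥22 at q = 3. Since P = ¥157 ≥ min AVC, the firm produces.
MC = 49 - 36q + 9q^2. Setting P = MC and taking the root on the rising branch gives q* = 6.
TR = 157·6 = 942. TC = 787 + 294 = 1081. Profit = 942 − 1081 = -¥139.
By producing, the firm covers all variable cost plus ¥648 of fixed cost; shutting down would lose the full ¥787.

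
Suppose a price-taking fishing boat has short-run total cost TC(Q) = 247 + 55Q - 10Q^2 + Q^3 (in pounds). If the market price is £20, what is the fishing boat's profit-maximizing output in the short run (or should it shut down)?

Strip out fixed cost: VC = 55Q - 10Q^2 + Q^3. Then AVC = 55 - 10Q + Q^2 and MC = 55 - 20Q + 3Q^2.
AVC is minimized where dAVC/dQ = -10 + 2Q = 0, at Q = 5; min AVC = 55 - 10·5 + 5^2 = £30.
With P < min AVC (£20 < £30), every unit sold adds to the loss.
Best response: produce nothing and absorb the £247 fixed cost.

Shut down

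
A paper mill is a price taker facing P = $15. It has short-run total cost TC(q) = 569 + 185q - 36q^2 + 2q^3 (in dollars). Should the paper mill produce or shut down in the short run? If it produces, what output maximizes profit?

From TC, MC = TC'(q) = 185 - 72q + 6q^2 and AVC = VC/q = 185 - 36q + 2q^2.
AVC hits its minimum where MC = AVC, at q = 9, giving min AVC = 185 - 36·9 + 2·9^2 = $23.
Since P = $15 < min AVC = $23, price fails to cover variable cost at any output.
The firm minimizes its loss by shutting down and losing only its fixed cost of $569.

Shut down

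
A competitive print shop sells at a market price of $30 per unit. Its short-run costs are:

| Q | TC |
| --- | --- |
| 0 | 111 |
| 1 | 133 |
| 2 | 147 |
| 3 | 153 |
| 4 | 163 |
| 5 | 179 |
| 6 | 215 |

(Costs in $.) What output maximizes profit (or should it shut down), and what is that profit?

Compute π = P·Q − TC at each output: Q=0: -111; Q=1: -103; Q=2: -87; Q=3: -63; Q=4: -43; Q=5: -29; Q=6: -35.
Profit is maximized at Q = 5. AVC there is 68/5 = $13.60 ≤ P, so producing beats shutting down (which would give -$111).

Q = 5; profit = -$29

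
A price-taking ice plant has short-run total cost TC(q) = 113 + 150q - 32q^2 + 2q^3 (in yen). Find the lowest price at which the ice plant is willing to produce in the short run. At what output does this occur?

The shutdown price is the minimum of AVC. VC = 150q - 32q^2 + 2q^3, so AVC = 150 - 32q + 2q^2.
dAVC/dq = -32 + 4q = 0 gives q = 8. min AVC = 150 - 32·8 + 2·8^2 = 22.
The firm shuts down for any P below ¥22.

¥22 per unit, at q = 8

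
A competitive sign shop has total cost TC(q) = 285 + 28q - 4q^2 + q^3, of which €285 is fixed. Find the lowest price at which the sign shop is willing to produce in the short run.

The shutdown price is the minimum of AVC. VC = 28q - 4q^2 + q^3, so AVC = 28 - 4q + q^2.
dAVC/dq = -4 + 2q = 0 gives q = 2. min AVC = 28 - 4·2 + 2^2 = 24.
The firm shuts down for any P below €24.

€24 per unit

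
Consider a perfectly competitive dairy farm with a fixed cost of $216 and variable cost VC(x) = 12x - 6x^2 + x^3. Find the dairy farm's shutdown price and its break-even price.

Shutdown price = $3; break-even price = $48

Shutdown price = min AVC. AVC = 12 - 6x + x^2, with vertex at x = 3 and minimum $3.
ATC = 216/x + 12 - 6x + x^2. Setting dATC/dx = −216/x^2 − 6 + 2x = 0 gives x = 6 (since 2·6^3 − 6·6^2 = 216).
min ATC = 216/6 + 12 − 6·6 + 6^2 = $48. That is the break-even price.
For $3 ≤ P < $48 the firm produces at a loss; below $3 it shuts down.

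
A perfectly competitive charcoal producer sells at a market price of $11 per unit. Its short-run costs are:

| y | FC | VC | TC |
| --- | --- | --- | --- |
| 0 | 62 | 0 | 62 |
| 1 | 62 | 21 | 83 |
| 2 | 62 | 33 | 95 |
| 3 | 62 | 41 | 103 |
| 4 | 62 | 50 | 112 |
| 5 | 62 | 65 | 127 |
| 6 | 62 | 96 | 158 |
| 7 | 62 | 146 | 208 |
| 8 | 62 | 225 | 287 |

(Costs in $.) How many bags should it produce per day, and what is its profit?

y = 0 (shut down); profit = -$62

Tabulate TR − TC: y=0: -62; y=1: -72; y=2: -73; y=3: -70; y=4: -68; y=5: -72; y=6: -92; y=7: -131; y=8: -199.
Profit is highest at y = 0. Equivalently, the lowest AVC in the table is 50/4 ≈ $12.50 at y = 4, and P = $11 falls below it — price never covers variable cost, so the firm shuts down and loses only its fixed cost.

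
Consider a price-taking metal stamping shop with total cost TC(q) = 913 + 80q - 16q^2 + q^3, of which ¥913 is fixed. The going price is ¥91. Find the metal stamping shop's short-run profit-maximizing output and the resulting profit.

Profit = -¥187 at q = 11

AVC = 80 - 16q + q^2; min AVC = ¥16 at q = 8. Since P = ¥91 ≥ min AVC, the firm produces.
With MC = 80 - 32q + 3q^2, P = MC on the upward-sloping part at q* = 11.
TR = 91·11 = 1001. TC = 913 + 275 = 1188. Profit = 1001 − 1188 = -¥187.
By producing, the firm covers all variable cost plus ¥726 of fixed cost; shutting down would lose the full ¥913.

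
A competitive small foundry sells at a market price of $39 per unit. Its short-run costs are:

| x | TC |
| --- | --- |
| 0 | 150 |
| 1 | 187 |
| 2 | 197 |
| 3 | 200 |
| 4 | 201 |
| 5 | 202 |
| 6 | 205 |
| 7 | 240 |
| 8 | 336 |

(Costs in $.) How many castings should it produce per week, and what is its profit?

Profit at each row (π = 39x − TC): x=0: -150; x=1: -148; x=2: -119; x=3: -83; x=4: -45; x=5: -7; x=6: 29; x=7: 33; x=8: -24.
Profit is maximized at x = 7. AVC there is 90/7 = $12.86 ≤ P, so producing beats shutting down (which would give -$150).

x = 7; profit = $33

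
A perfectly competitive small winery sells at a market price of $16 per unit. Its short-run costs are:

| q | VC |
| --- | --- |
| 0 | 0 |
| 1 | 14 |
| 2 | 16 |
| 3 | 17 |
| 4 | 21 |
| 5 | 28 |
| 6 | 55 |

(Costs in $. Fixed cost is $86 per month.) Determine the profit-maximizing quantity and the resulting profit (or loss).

Compute π = P·q − TC at each output: q=0: -86; q=1: -84; q=2: -70; q=3: -55; q=4: -43; q=5: -34; q=6: -45.
Profit is maximized at q = 5. AVC there is 28/5 = $5.60 ≤ P, so producing beats shutting down (which would give -$86).

q = 5; profit = -$34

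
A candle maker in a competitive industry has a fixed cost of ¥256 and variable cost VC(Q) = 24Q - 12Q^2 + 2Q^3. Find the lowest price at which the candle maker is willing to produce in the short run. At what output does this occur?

Short-run supply begins at min AVC. From VC = 24Q - 12Q^2 + 2Q^3, AVC = 24 - 12Q + 2Q^2.
At the minimum of AVC, MC = AVC. MC = 24 - 24Q + 6Q^2; setting MC = AVC gives 4Q^2 - 12Q = 0, so Q = 3. min AVC = 6.
The firm shuts down for any P below ¥6.

¥6 per unit, at Q = 3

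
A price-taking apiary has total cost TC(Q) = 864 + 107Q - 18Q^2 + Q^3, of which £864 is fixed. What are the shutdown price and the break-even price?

Shutdown price = min AVC. AVC = 107 - 18Q + Q^2, with vertex at Q = 9 and minimum £26.
ATC = 864/Q + 107 - 18Q + Q^2. Setting dATC/dQ = −864/Q^2 − 18 + 2Q = 0 gives Q = 12 (since 2·12^3 − 18·12^2 = 864).
min ATC = 864/12 + 107 − 18·12 + 12^2 = £107. That is the break-even price.
For £26 ≤ P < £107 the firm produces at a loss; below £26 it shuts down.

Shutdown price = £26; break-even price = £107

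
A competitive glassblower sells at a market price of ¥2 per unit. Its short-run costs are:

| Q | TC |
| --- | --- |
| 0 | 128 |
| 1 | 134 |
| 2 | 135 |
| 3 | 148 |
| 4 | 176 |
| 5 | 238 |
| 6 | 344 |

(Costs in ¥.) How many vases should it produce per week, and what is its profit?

Tabulate TR − TC: Q=0: -128; Q=1: -132; Q=2: -131; Q=3: -142; Q=4: -168; Q=5: -228; Q=6: -332.
Profit is highest at Q = 0. Equivalently, the lowest AVC in the table is 7/2 ≈ ¥3.50 at Q = 2, and P = ¥2 falls below it — price never covers variable cost, so the firm shuts down and loses only its fixed cost.

Q = 0 (shut down); profit = -¥128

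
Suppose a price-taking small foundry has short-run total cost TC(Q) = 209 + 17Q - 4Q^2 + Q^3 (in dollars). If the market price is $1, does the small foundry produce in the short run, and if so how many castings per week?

Variable cost is VC = 17Q - 4Q^2 + Q^3, so AVC = VC/Q = 17 - 4Q + Q^2 and MC = dTC/dQ = 17 - 8Q + 3Q^2.
The AVC parabola has its vertex at Q = 4/2 = 2, where AVC = 17 - 4·2 + 2^2 = $13.
Since P = $1 < min AVC = $13, price fails to cover variable cost at any output.
The firm minimizes its loss by shutting down and losing only its fixed cost of $209.

Shut down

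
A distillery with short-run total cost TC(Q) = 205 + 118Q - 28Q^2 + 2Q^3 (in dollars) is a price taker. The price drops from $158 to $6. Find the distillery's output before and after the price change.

Output falls from 10 to 0 (the firm shuts down)

AVC = 118 - 28Q + 2Q^2, minimized at Q = 7 where min AVC = $20. MC = 118 - 56Q + 6Q^2.
With P = $158 above the shutdown price, P = MC gives Q = 10.
At P = $6 < min AVC = $20, price no longer covers variable cost at any output, so the firm shuts down: Q = 0.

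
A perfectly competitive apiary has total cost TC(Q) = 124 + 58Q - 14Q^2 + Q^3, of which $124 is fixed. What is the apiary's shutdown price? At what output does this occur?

The shutdown price is the minimum of AVC. VC = 58Q - 14Q^2 + Q^3, so AVC = 58 - 14Q + Q^2.
dAVC/dQ = -14 + 2Q = 0 gives Q = 7. min AVC = 58 - 14·7 + 7^2 = 9.
The firm shuts down for any P below $9.

$9 per unit, at Q = 7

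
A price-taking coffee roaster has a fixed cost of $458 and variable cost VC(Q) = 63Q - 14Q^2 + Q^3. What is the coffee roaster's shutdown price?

$14 per unit

The firm shuts down when price falls below the minimum of average variable cost. AVC = VC/Q = 63 - 14Q + Q^2.
dAVC/dQ = -14 + 2Q = 0 gives Q = 7. min AVC = 63 - 14·7 + 7^2 = 14.
The firm shuts down for any P below $14.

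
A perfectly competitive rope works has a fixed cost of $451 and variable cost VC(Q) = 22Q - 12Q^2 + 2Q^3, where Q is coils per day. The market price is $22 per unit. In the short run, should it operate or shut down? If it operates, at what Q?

Produce at Q = 4

Strip out fixed cost: VC = 22Q - 12Q^2 + 2Q^3. Then AVC = 22 - 12Q + 2Q^2 and MC = 22 - 24Q + 6Q^2.
AVC hits its minimum where MC = AVC, at Q = 3, giving min AVC = 22 - 12·3 + 2·3^2 = $4.
Since P = $22 ≥ min AVC = $4, price covers variable cost and the firm should produce.
P = MC gives -24Q + 6Q^2 = 0, with roots 0 and 4. Take the larger (rising MC): Q* = 4.
Check: AVC at Q = 4 is $6 ≤ P, so revenue covers variable cost.
Profit = P·Q − TC = 22·4 − 475 = -$387, a loss, but smaller than the $451 fixed cost the firm would lose by shutting down.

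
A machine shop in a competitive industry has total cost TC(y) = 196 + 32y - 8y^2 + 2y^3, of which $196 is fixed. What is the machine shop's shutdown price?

Short-run supply begins at min AVC. From VC = 32y - 8y^2 + 2y^3, AVC = 32 - 8y + 2y^2.
dAVC/dy = -8 + 4y = 0 gives y = 2. min AVC = 32 - 8·2 + 2·2^2 = 24.
The firm shuts down for any P below $24.

$24 per unit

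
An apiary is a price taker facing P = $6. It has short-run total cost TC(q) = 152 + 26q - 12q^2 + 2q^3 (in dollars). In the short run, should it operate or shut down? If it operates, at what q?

Shut down

Variable cost is VC = 26q - 12q^2 + 2q^3, so AVC = VC/q = 26 - 12q + 2q^2 and MC = dTC/dq = 26 - 24q + 6q^2.
The AVC parabola has its vertex at q = 12/4 = 3, where AVC = 26 - 12·3 + 2·3^2 = $8.
Since P = $6 < min AVC = $8, price fails to cover variable cost at any output.
Shutting down limits the loss to fixed cost, $152.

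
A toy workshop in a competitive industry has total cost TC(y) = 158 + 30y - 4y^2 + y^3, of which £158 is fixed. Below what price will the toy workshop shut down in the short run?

The firm shuts down when price falls below the minimum of average variable cost. AVC = VC/y = 30 - 4y + y^2.
dAVC/dy = -4 + 2y = 0 gives y = 2. min AVC = 30 - 4·2 + 2^2 = 26.
For P < £26 the firm produces nothing.

£26 per unit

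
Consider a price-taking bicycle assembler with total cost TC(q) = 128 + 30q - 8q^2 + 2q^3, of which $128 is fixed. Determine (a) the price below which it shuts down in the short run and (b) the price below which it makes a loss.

AVC = 30 - 8q + 2q^2; minimized at q = 2, giving min AVC = $22. That is the shutdown price.
ATC = 128/q + 30 - 8q + 2q^2. Setting dATC/dq = −128/q^2 − 8 + 4q = 0 gives q = 4 (since 4·4^3 − 8·4^2 = 128).
min ATC = 128/4 + 30 − 8·4 + 2·4^2 = $62. That is the break-even price.
For $22 ≤ P < $62 the firm produces at a loss; below $22 it shuts down.

Shutdown price = $22; break-even price = $62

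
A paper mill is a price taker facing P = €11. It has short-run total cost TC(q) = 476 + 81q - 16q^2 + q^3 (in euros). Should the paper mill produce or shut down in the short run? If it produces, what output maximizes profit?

Shut down

From TC, MC = TC'(q) = 81 - 32q + 3q^2 and AVC = VC/q = 81 - 16q + q^2.
AVC is minimized where dAVC/dq = -16 + 2q = 0, at q = 8; min AVC = 81 - 16·8 + 8^2 = €17.
Since P = €11 < min AVC = €17, price fails to cover variable cost at any output.
Best response: produce nothing and absorb the €476 fixed cost.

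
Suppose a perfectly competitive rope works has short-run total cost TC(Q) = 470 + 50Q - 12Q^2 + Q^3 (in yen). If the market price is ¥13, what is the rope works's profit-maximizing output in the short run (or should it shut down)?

Shut down

From TC, MC = TC'(Q) = 50 - 24Q + 3Q^2 and AVC = VC/Q = 50 - 12Q + Q^2.
AVC is minimized where dAVC/dQ = -12 + 2Q = 0, at Q = 6; min AVC = 50 - 12·6 + 6^2 = ¥14.
P = ¥13 lies below min AVC = ¥14; no output level covers variable cost.
The firm minimizes its loss by shutting down and losing only its fixed cost of ¥470.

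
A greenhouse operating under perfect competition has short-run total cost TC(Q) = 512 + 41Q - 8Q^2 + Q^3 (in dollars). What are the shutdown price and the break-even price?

Shutdown price = min AVC. AVC = 41 - 8Q + Q^2, with vertex at Q = 4 and minimum $25.
ATC = 512/Q + 41 - 8Q + Q^2. Setting dATC/dQ = −512/Q^2 − 8 + 2Q = 0 gives Q = 8 (since 2·8^3 − 8·8^2 = 512).
min ATC = 512/8 + 41 − 8·8 + 8^2 = $105. That is the break-even price.
For $25 ≤ P < $105 the firm produces at a loss; below $25 it shuts down.

Shutdown price = $25; break-even price = $105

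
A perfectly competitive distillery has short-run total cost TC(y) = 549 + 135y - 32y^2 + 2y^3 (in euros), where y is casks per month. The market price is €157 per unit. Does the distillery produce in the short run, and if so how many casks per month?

Produce at y = 11

From TC, MC = TC'(y) = 135 - 64y + 6y^2 and AVC = VC/y = 135 - 32y + 2y^2.
The AVC parabola has its vertex at y = 32/4 = 8, where AVC = 135 - 32·8 + 2·8^2 = €7.
Because €157 ≥ €7, revenue can cover variable cost; the firm operates.
Set P = MC: 157 = 135 - 64y + 6y^2 → -22 - 64y + 6y^2 = 0. The roots are y = -1/3 and y = 11; the profit-maximizing output is on the rising part of MC, so y* = 11.
Check: AVC at y = 11 is €25 ≤ P, so revenue covers variable cost.
Profit = P·y − TC = 157·11 − 824 = €903.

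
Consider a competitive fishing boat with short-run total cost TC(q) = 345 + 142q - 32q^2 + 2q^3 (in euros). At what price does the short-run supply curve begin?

€14 per unit

Short-run supply begins at min AVC. From VC = 142q - 32q^2 + 2q^3, AVC = 142 - 32q + 2q^2.
At the minimum of AVC, MC = AVC. MC = 142 - 64q + 6q^2; setting MC = AVC gives 4q^2 - 32q = 0, so q = 8. min AVC = 14.
For P < €14 the firm produces nothing.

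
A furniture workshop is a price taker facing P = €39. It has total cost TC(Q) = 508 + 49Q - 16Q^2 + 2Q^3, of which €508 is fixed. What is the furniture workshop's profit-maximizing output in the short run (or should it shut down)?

Strip out fixed cost: VC = 49Q - 16Q^2 + 2Q^3. Then AVC = 49 - 16Q + 2Q^2 and MC = 49 - 32Q + 6Q^2.
The AVC parabola has its vertex at Q = 16/4 = 4, where AVC = 49 - 16·4 + 2·4^2 = €17.
Because €39 ≥ €17, revenue can cover variable cost; the firm operates.
Solving P = MC: 10 - 32Q + 6Q^2 = 0 ⇒ Q = 1/3 or 5. On the upward-sloping branch, Q* = 5.
Check: AVC at Q = 5 is €19 ≤ P, so revenue covers variable cost.
Profit = P·Q − TC = 39·5 − 603 = -€408, a loss, but smaller than the €508 fixed cost the firm would lose by shutting down.

Produce at Q = 5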